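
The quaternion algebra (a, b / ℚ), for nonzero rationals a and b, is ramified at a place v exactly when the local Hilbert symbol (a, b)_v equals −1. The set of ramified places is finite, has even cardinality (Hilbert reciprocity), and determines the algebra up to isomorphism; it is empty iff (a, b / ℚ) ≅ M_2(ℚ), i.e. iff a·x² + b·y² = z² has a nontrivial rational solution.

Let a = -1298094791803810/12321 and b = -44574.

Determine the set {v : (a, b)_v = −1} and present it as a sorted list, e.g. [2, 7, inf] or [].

(a, b) ≡ (-355810, -44574) mod (ℚ^×)²; places V = {2, 3, 5, 7, 11, 13, 17, 19, 23, 37, ∞}.
(a,b)_19: α=2, u≡12; β=1, v≡10 (mod 19); (12|19)=-1, (10|19)=-1; sign (−1)^0·-1^1·-1^2 = -1.
(a,b)_5: α=1, u≡3; β=0, v≡1 (mod 5); (3|5)=-1, (1|5)=+1; sign (−1)^0·-1^0·+1^1 = +1.
(a,b)_13: α=1, u≡2; β=0, v≡3 (mod 13); (2|13)=-1, (3|13)=+1; sign (−1)^0·-1^0·+1^1 = +1.
(a,b)_3: α=-2, u≡2; β=1, v≡1 (mod 3); (2|3)=-1, (1|3)=+1; sign (−1)^0·-1^1·+1^-2 = -1.
(a,b)_2: α=1, β=1; u≡7, v≡1 (mod 8); ε(u)ε(v)=1·0, αω(v)=1·0, βω(u)=1·0; sum ≡ 0  ⇒  +1.
(a,b)_7: α=1, u≡2; β=0, v≡2 (mod 7); (2|7)=+1, (2|7)=+1; sign (−1)^0·+1^0·+1^1 = +1.
(a,b)_∞: sgn(-355810)=−, sgn(-44574)=−, so -1.
(a,b)_23: α=1, u≡18; β=1, v≡17 (mod 23); (18|23)=+1, (17|23)=-1; sign (−1)^1·+1^1·-1^1 = +1.
(a,b)_37: α=-2, u≡14; β=0, v≡11 (mod 37); (14|37)=-1, (11|37)=+1; sign (−1)^0·-1^0·+1^-2 = +1.
(a,b)_17: α=5, u≡6; β=1, v≡13 (mod 17); (6|17)=-1, (13|17)=+1; sign (−1)^0·-1^1·+1^5 = -1.
(a,b)_11: α=2, u≡6; β=0, v≡9 (mod 11); (6|11)=-1, (9|11)=+1; sign (−1)^0·-1^0·+1^2 = +1.
Ram(-355810, -44574) = {3, 17, 19, ∞}; no ℚ_3-point on the conic.

[3, 17, 19, inf]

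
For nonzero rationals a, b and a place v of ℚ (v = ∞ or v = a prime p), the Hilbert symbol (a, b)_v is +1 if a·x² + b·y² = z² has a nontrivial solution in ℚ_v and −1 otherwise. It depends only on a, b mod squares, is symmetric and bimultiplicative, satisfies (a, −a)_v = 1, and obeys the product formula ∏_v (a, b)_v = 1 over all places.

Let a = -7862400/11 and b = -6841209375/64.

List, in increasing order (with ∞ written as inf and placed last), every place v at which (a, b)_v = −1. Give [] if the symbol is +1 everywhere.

(a, b) ≡ (-6006, -15015) mod (ℚ^×)²; places V = {2, 3, 5, 7, 11, 13, ∞}.
(a,b)_11: α=-1, u≡4; β=1, v≡8 (mod 11); (4|11)=+1, (8|11)=-1; sign (−1)^1·+1^1·-1^-1 = +1.
(a,b)_3: α=3, u≡2; β=7, v≡2 (mod 3); (2|3)=-1, (2|3)=-1; sign (−1)^1·-1^7·-1^3 = -1.
(a,b)_7: α=1, u≡5; β=1, v≡1 (mod 7); (5|7)=-1, (1|7)=+1; sign (−1)^1·-1^1·+1^1 = +1.
(a,b)_13: α=1, u≡7; β=1, v≡11 (mod 13); (7|13)=-1, (11|13)=-1; sign (−1)^0·-1^1·-1^1 = +1.
(a,b)_2: α=7, β=-6; u≡5, v≡1 (mod 8); ε(u)ε(v)=0·0, αω(v)=7·0, βω(u)=-6·1; sum ≡ 0  ⇒  +1.
(a,b)_∞: sgn(-6006)=−, sgn(-15015)=−, so -1.
(a,b)_5: α=2, u≡4; β=5, v≡2 (mod 5); (4|5)=+1, (2|5)=-1; sign (−1)^0·+1^5·-1^2 = +1.
Ram(-6006, -15015) = {3, ∞}; no ℚ_3-point on the conic.

[3, inf]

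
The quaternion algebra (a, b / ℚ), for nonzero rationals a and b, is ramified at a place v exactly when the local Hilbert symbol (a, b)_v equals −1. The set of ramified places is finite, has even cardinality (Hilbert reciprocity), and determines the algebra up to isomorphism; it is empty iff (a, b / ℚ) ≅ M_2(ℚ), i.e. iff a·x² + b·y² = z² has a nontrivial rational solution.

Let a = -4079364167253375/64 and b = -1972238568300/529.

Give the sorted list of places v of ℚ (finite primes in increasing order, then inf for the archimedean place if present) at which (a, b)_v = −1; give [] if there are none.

(a, b) ≡ (-15015, -3) mod (ℚ^×)²; places V = {2, 3, 5, 7, 11, 13, 23, ∞}.
(a,b)_23: α=0, u≡18; β=-2, v≡10 (mod 23); (18|23)=+1, (10|23)=-1; sign (−1)^0·+1^-2·-1^0 = +1.
(a,b)_∞: sgn(-15015)=−, sgn(-3)=−, so -1.
(a,b)_2: α=-6, β=2; u≡1, v≡5 (mod 8); ε(u)ε(v)=0·0, αω(v)=-6·1, βω(u)=2·0; sum ≡ 0  ⇒  +1.
(a,b)_5: α=3, u≡2; β=2, v≡2 (mod 5); (2|5)=-1, (2|5)=-1; sign (−1)^0·-1^2·-1^3 = -1.
(a,b)_13: α=3, u≡8; β=2, v≡12 (mod 13); (8|13)=-1, (12|13)=+1; sign (−1)^0·-1^2·+1^3 = +1.
(a,b)_3: α=13, u≡2; β=9, v≡2 (mod 3); (2|3)=-1, (2|3)=-1; sign (−1)^1·-1^9·-1^13 = -1.
(a,b)_11: α=3, u≡10; β=2, v≡8 (mod 11); (10|11)=-1, (8|11)=-1; sign (−1)^0·-1^2·-1^3 = -1.
(a,b)_7: α=1, u≡4; β=2, v≡1 (mod 7); (4|7)=+1, (1|7)=+1; sign (−1)^0·+1^2·+1^1 = +1.
(-15015, -3 / ℚ) ramifies at {3, 5, 11, ∞}: a division algebra.

[3, 5, 11, inf]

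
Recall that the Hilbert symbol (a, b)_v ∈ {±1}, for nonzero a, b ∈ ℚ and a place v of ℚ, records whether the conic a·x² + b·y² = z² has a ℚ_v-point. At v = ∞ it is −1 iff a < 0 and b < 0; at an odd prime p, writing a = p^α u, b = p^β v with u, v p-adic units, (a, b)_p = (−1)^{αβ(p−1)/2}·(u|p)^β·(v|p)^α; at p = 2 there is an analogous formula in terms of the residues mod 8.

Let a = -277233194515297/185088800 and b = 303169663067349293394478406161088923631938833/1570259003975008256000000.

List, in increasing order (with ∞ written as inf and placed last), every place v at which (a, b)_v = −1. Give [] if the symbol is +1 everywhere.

Mod squares: a ≡ -1634, b ≡ 162282. Check v ∈ {∞, 2, 3, 5, 7, 11, 13, 17, 19, 23, 31, 37, 43}.
v=11: a=11^0·(≡4), b=11^2·(≡2) mod 11; (4|11)=+1, (2|11)=-1; (−1)^{0·2·5}·(+1)^2·(-1)^0 = +1.
v=13: a=13^-2·(≡3), b=13^-6·(≡1) mod 13; (3|13)=+1, (1|13)=+1; (−1)^{-2·-6·6}·(+1)^-6·(+1)^-2 = +1.
v=17: a=17^0·(≡2), b=17^1·(≡1) mod 17; (2|17)=+1, (1|17)=+1; (−1)^{0·1·8}·(+1)^1·(+1)^0 = +1.
v=23: a=23^2·(≡5), b=23^6·(≡19) mod 23; (5|23)=-1, (19|23)=-1; (−1)^{2·6·11}·(-1)^6·(-1)^2 = +1.
v=5: a=5^-2·(≡4), b=5^-6·(≡2) mod 5; (4|5)=+1, (2|5)=-1; (−1)^{-2·-6·2}·(+1)^-6·(-1)^-2 = +1.
v=19: a=19^3·(≡9), b=19^8·(≡10) mod 19; (9|19)=+1, (10|19)=-1; (−1)^{3·8·9}·(+1)^8·(-1)^3 = -1.
v=7: a=7^0·(≡1), b=7^-2·(≡2) mod 7; (1|7)=+1, (2|7)=+1; (−1)^{0·-2·3}·(+1)^-2·(+1)^0 = +1.
v=2: v_2(a)=-5, v_2(b)=-23; units ≡ 7, 5 (mod 8); ε·ε+αω+βω = 1·0+-5·1+-23·0 ≡ 1  ⇒  (a,b)_2 = -1.
v=37: a=37^-2·(≡19), b=37^-3·(≡23) mod 37; (19|37)=-1, (23|37)=-1; (−1)^{-2·-3·18}·(-1)^-3·(-1)^-2 = -1.
v=43: a=43^3·(≡29), b=43^7·(≡28) mod 43; (29|43)=-1, (28|43)=-1; (−1)^{3·7·21}·(-1)^7·(-1)^3 = -1.
v=31: a=31^2·(≡18), b=31^6·(≡18) mod 31; (18|31)=+1, (18|31)=+1; (−1)^{2·6·15}·(+1)^6·(+1)^2 = +1.
v=∞: -1634 < 0 and 162282 > 0  ⇒  (a,b)_∞ = +1.
v=3: a=3^0·(≡1), b=3^5·(≡1) mod 3; (1|3)=+1, (1|3)=+1; (−1)^{0·5·1}·(+1)^5·(+1)^0 = +1.
|Ram(-1634, 162282)| = 4, even; anisotropic at {2, 19, 37, 43}.

[2, 19, 37, 43]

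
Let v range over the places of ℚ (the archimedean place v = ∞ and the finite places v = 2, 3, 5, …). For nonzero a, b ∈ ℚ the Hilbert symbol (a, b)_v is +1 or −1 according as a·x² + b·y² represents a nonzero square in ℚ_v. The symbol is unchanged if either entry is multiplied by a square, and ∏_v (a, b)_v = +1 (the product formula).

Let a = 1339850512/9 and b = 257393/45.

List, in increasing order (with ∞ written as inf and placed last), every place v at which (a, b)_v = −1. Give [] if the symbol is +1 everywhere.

Mod squares: a ≡ 1708993, b ≡ 3565. Check v ∈ {∞, 2, 3, 5, 7, 11, 13, 17, 19, 23, 31, 37}.
v=31: a=31^0·(≡25), b=31^1·(≡24) mod 31; (25|31)=+1, (24|31)=-1; (−1)^{0·1·15}·(+1)^1·(-1)^0 = +1.
v=19: a=19^1·(≡9), b=19^2·(≡15) mod 19; (9|19)=+1, (15|19)=-1; (−1)^{1·2·9}·(+1)^2·(-1)^1 = -1.
v=13: a=13^1·(≡8), b=13^0·(≡1) mod 13; (8|13)=-1, (1|13)=+1; (−1)^{1·0·6}·(-1)^0·(+1)^1 = +1.
v=3: a=3^-2·(≡1), b=3^-2·(≡1) mod 3; (1|3)=+1, (1|3)=+1; (−1)^{-2·-2·1}·(+1)^-2·(+1)^-2 = +1.
v=37: a=37^1·(≡6), b=37^0·(≡35) mod 37; (6|37)=-1, (35|37)=-1; (−1)^{1·0·18}·(-1)^0·(-1)^1 = -1.
v=5: a=5^0·(≡3), b=5^-1·(≡2) mod 5; (3|5)=-1, (2|5)=-1; (−1)^{0·-1·2}·(-1)^-1·(-1)^0 = -1.
v=7: a=7^2·(≡6), b=7^0·(≡1) mod 7; (6|7)=-1, (1|7)=+1; (−1)^{2·0·3}·(-1)^0·(+1)^2 = +1.
v=2: v_2(a)=4, v_2(b)=0; units ≡ 1, 5 (mod 8); ε·ε+αω+βω = 0·0+4·1+0·0 ≡ 0  ⇒  (a,b)_2 = +1.
v=23: a=23^0·(≡13), b=23^1·(≡10) mod 23; (13|23)=+1, (10|23)=-1; (−1)^{0·1·11}·(+1)^1·(-1)^0 = +1.
v=11: a=11^1·(≡7), b=11^0·(≡4) mod 11; (7|11)=-1, (4|11)=+1; (−1)^{1·0·5}·(-1)^0·(+1)^1 = +1.
v=17: a=17^1·(≡15), b=17^0·(≡12) mod 17; (15|17)=+1, (12|17)=-1; (−1)^{1·0·8}·(+1)^0·(-1)^1 = -1.
v=∞: 1708993 > 0 and 3565 > 0  ⇒  (a,b)_∞ = +1.
Ram(1708993, 3565) = {5, 17, 19, 37}; no ℚ_5-point on the conic.

[5, 17, 19, 37]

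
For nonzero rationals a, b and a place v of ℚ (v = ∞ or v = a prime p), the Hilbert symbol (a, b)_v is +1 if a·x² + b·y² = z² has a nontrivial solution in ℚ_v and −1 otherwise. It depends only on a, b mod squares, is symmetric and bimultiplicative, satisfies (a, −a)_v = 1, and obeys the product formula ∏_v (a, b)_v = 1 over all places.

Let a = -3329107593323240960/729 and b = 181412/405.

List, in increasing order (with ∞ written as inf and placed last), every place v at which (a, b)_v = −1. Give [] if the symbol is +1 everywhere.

(a, b) ≡ (-19501790, 226765) mod (ℚ^×)²; places V = {2, 3, 5, 7, 11, 17, 19, 31, 43, ∞}.
(a,b)_2: α=9, β=2; u≡1, v≡5 (mod 8); ε(u)ε(v)=0·0, αω(v)=9·1, βω(u)=2·0; sum ≡ 1  ⇒  -1.
(a,b)_17: α=2, u≡2; β=0, v≡4 (mod 17); (2|17)=+1, (4|17)=+1; sign (−1)^0·+1^0·+1^2 = +1.
(a,b)_19: α=1, u≡14; β=1, v≡8 (mod 19); (14|19)=-1, (8|19)=-1; sign (−1)^1·-1^1·-1^1 = -1.
(a,b)_3: α=-6, u≡1; β=-4, v≡1 (mod 3); (1|3)=+1, (1|3)=+1; sign (−1)^0·+1^-4·+1^-6 = +1.
(a,b)_11: α=1, u≡6; β=1, v≡4 (mod 11); (6|11)=-1, (4|11)=+1; sign (−1)^1·-1^1·+1^1 = +1.
(a,b)_31: α=3, u≡6; β=1, v≡12 (mod 31); (6|31)=-1, (12|31)=-1; sign (−1)^1·-1^1·-1^3 = -1.
(a,b)_5: α=1, u≡2; β=-1, v≡2 (mod 5); (2|5)=-1, (2|5)=-1; sign (−1)^0·-1^-1·-1^1 = +1.
(a,b)_∞: sgn(-19501790)=−, sgn(226765)=+, so +1.
(a,b)_7: α=5, u≡4; β=1, v≡5 (mod 7); (4|7)=+1, (5|7)=-1; sign (−1)^1·+1^1·-1^5 = +1.
(a,b)_43: α=1, u≡12; β=0, v≡26 (mod 43); (12|43)=-1, (26|43)=-1; sign (−1)^0·-1^0·-1^1 = -1.
(-19501790, 226765 / ℚ) ramifies at {2, 19, 31, 43}: a division algebra.

[2, 19, 31, 43]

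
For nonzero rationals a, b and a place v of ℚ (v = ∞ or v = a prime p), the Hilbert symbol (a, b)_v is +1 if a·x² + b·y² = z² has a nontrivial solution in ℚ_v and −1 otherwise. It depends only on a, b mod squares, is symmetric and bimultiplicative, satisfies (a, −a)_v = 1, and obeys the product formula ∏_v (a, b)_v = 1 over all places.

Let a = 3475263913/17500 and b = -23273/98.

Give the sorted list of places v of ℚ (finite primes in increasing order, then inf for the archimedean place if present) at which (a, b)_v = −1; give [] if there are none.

(a, b) ≡ (24871, -34) mod (ℚ^×)²; places V = {2, 5, 7, 11, 17, 19, 23, 37, 43, ∞}.
(a,b)_7: α=-1, u≡2; β=-2, v≡1 (mod 7); (2|7)=+1, (1|7)=+1; sign (−1)^0·+1^-2·+1^-1 = +1.
(a,b)_43: α=2, u≡36; β=0, v≡35 (mod 43); (36|43)=+1, (35|43)=+1; sign (−1)^0·+1^0·+1^2 = +1.
(a,b)_11: α=1, u≡7; β=0, v≡8 (mod 11); (7|11)=-1, (8|11)=-1; sign (−1)^0·-1^0·-1^1 = -1.
(a,b)_17: α=1, u≡4; β=1, v≡15 (mod 17); (4|17)=+1, (15|17)=+1; sign (−1)^0·+1^1·+1^1 = +1.
(a,b)_∞: sgn(24871)=+, sgn(-34)=−, so +1.
(a,b)_5: α=-4, u≡1; β=0, v≡4 (mod 5); (1|5)=+1, (4|5)=+1; sign (−1)^0·+1^0·+1^-4 = +1.
(a,b)_23: α=2, u≡13; β=0, v≡12 (mod 23); (13|23)=+1, (12|23)=+1; sign (−1)^0·+1^0·+1^2 = +1.
(a,b)_19: α=1, u≡16; β=0, v≡7 (mod 19); (16|19)=+1, (7|19)=+1; sign (−1)^0·+1^0·+1^1 = +1.
(a,b)_37: α=0, u≡11; β=2, v≡7 (mod 37); (11|37)=+1, (7|37)=+1; sign (−1)^0·+1^2·+1^0 = +1.
(a,b)_2: α=-2, β=-1; u≡7, v≡7 (mod 8); ε(u)ε(v)=1·1, αω(v)=-2·0, βω(u)=-1·0; sum ≡ 1  ⇒  -1.
|Ram(24871, -34)| = 2, even; anisotropic at {2, 11}.

[2, 11]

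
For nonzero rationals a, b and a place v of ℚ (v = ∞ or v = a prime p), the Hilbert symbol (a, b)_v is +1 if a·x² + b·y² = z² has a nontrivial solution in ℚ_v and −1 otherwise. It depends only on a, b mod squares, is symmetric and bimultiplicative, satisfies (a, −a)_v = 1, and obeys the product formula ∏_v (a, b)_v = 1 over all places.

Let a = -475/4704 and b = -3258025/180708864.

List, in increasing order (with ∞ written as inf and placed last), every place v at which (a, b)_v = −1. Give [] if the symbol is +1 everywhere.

[2, 3, 19, inf]

Mod squares: a ≡ -114, b ≡ -6. Check v ∈ {∞, 2, 3, 5, 7, 19}.
v=5: a=5^2·(≡4), b=5^2·(≡1) mod 5; (4|5)=+1, (1|5)=+1; (−1)^{2·2·2}·(+1)^2·(+1)^2 = +1.
v=3: a=3^-1·(≡1), b=3^-1·(≡1) mod 3; (1|3)=+1, (1|3)=+1; (−1)^{-1·-1·1}·(+1)^-1·(+1)^-1 = -1.
v=2: v_2(a)=-5, v_2(b)=-9; units ≡ 7, 5 (mod 8); ε·ε+αω+βω = 1·0+-5·1+-9·0 ≡ 1  ⇒  (a,b)_2 = -1.
v=19: a=19^1·(≡15), b=19^4·(≡2) mod 19; (15|19)=-1, (2|19)=-1; (−1)^{1·4·9}·(-1)^4·(-1)^1 = -1.
v=7: a=7^-2·(≡3), b=7^-6·(≡2) mod 7; (3|7)=-1, (2|7)=+1; (−1)^{-2·-6·3}·(-1)^-6·(+1)^-2 = +1.
v=∞: -114 < 0 and -6 < 0  ⇒  (a,b)_∞ = -1.
Ram(-114, -6) = {2, 3, 19, ∞}; no ℚ_2-point on the conic.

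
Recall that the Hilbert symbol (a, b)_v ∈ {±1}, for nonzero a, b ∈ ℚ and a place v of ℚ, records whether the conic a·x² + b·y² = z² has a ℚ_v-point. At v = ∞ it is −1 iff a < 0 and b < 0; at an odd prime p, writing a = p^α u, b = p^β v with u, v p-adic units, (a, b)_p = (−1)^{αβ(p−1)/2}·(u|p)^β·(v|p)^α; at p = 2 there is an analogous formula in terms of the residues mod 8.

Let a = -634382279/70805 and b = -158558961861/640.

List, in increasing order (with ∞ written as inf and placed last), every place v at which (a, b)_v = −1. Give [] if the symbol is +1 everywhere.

[2, 3, 5, 19, 23, inf]

(a, b) ≡ (-2755, -690) mod (ℚ^×)²; places V = {2, 3, 5, 7, 17, 19, 23, 29, 37, ∞}.
(a,b)_29: α=3, u≡11; β=4, v≡9 (mod 29); (11|29)=-1, (9|29)=+1; sign (−1)^0·-1^4·+1^3 = +1.
(a,b)_17: α=-2, u≡13; β=0, v≡10 (mod 17); (13|17)=+1, (10|17)=-1; sign (−1)^0·+1^0·-1^-2 = +1.
(a,b)_2: α=0, β=-7; u≡5, v≡7 (mod 8); ε(u)ε(v)=0·1, αω(v)=0·0, βω(u)=-7·1; sum ≡ 1  ⇒  -1.
(a,b)_5: α=-1, u≡1; β=-1, v≡3 (mod 5); (1|5)=+1, (3|5)=-1; sign (−1)^0·+1^-1·-1^-1 = -1.
(a,b)_23: α=0, u≡10; β=1, v≡13 (mod 23); (10|23)=-1, (13|23)=+1; sign (−1)^0·-1^1·+1^0 = -1.
(a,b)_3: α=0, u≡2; β=3, v≡1 (mod 3); (2|3)=-1, (1|3)=+1; sign (−1)^0·-1^3·+1^0 = -1.
(a,b)_19: α=1, u≡11; β=2, v≡13 (mod 19); (11|19)=+1, (13|19)=-1; sign (−1)^0·+1^2·-1^1 = -1.
(a,b)_37: α=2, u≡23; β=0, v≡35 (mod 37); (23|37)=-1, (35|37)=-1; sign (−1)^0·-1^0·-1^2 = +1.
(a,b)_∞: sgn(-2755)=−, sgn(-690)=−, so -1.
(a,b)_7: α=-2, u≡5; β=0, v≡5 (mod 7); (5|7)=-1, (5|7)=-1; sign (−1)^0·-1^0·-1^-2 = +1.
(-2755, -690 / ℚ) ramifies at {2, 3, 5, 19, 23, ∞}: a division algebra.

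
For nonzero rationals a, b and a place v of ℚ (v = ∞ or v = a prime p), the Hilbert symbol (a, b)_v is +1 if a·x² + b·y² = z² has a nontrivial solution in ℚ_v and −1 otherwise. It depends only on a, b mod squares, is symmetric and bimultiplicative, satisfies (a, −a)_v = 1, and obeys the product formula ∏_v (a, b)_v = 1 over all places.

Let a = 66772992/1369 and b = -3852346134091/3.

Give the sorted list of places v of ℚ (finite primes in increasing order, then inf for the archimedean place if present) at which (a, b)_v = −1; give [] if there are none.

Mod squares: a ≡ 16302, b ≡ -273. Check v ∈ {∞, 2, 3, 7, 11, 13, 17, 19, 37}.
v=2: v_2(a)=13, v_2(b)=0; units ≡ 7, 7 (mod 8); ε·ε+αω+βω = 1·1+13·0+0·0 ≡ 1  ⇒  (a,b)_2 = -1.
v=17: a=17^0·(≡2), b=17^2·(≡15) mod 17; (2|17)=+1, (15|17)=+1; (−1)^{0·2·8}·(+1)^2·(+1)^0 = +1.
v=19: a=19^1·(≡14), b=19^2·(≡14) mod 19; (14|19)=-1, (14|19)=-1; (−1)^{1·2·9}·(-1)^2·(-1)^1 = -1.
v=13: a=13^1·(≡8), b=13^3·(≡7) mod 13; (8|13)=-1, (7|13)=-1; (−1)^{1·3·6}·(-1)^3·(-1)^1 = +1.
v=37: a=37^-2·(≡17), b=37^0·(≡18) mod 37; (17|37)=-1, (18|37)=-1; (−1)^{-2·0·18}·(-1)^0·(-1)^-2 = +1.
v=7: a=7^0·(≡5), b=7^5·(≡5) mod 7; (5|7)=-1, (5|7)=-1; (−1)^{0·5·3}·(-1)^5·(-1)^0 = -1.
v=3: a=3^1·(≡1), b=3^-1·(≡2) mod 3; (1|3)=+1, (2|3)=-1; (−1)^{1·-1·1}·(+1)^-1·(-1)^1 = +1.
v=∞: 16302 > 0 and -273 < 0  ⇒  (a,b)_∞ = +1.
v=11: a=11^1·(≡2), b=11^0·(≡6) mod 11; (2|11)=-1, (6|11)=-1; (−1)^{1·0·5}·(-1)^0·(-1)^1 = -1.
Ram(16302, -273) = {2, 7, 11, 19}; no ℚ_2-point on the conic.

[2, 7, 11, 19]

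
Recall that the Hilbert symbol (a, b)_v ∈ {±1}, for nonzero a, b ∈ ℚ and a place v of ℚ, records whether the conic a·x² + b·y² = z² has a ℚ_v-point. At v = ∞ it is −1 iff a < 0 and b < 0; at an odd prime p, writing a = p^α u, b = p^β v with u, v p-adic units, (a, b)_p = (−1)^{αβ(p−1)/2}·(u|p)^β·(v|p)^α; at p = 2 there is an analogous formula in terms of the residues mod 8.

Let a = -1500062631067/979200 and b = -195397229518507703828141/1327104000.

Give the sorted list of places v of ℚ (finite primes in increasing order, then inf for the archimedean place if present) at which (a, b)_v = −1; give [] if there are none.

(a, b) ≡ (-70499, -2210) mod (ℚ^×)²; places V = {2, 3, 5, 7, 11, 13, 17, 19, 29, ∞}.
(a,b)_11: α=3, u≡5; β=4, v≡3 (mod 11); (5|11)=+1, (3|11)=+1; sign (−1)^0·+1^4·+1^3 = +1.
(a,b)_5: α=-2, u≡1; β=-3, v≡2 (mod 5); (1|5)=+1, (2|5)=-1; sign (−1)^0·+1^-3·-1^-2 = +1.
(a,b)_29: α=1, u≡13; β=4, v≡16 (mod 29); (13|29)=+1, (16|29)=+1; sign (−1)^0·+1^4·+1^1 = +1.
(a,b)_19: α=2, u≡3; β=2, v≡15 (mod 19); (3|19)=-1, (15|19)=-1; sign (−1)^0·-1^2·-1^2 = +1.
(a,b)_∞: sgn(-70499)=−, sgn(-2210)=−, so -1.
(a,b)_3: α=-2, u≡1; β=-4, v≡1 (mod 3); (1|3)=+1, (1|3)=+1; sign (−1)^0·+1^-4·+1^-2 = +1.
(a,b)_7: α=2, u≡5; β=2, v≡4 (mod 7); (5|7)=-1, (4|7)=+1; sign (−1)^0·-1^2·+1^2 = +1.
(a,b)_17: α=-1, u≡4; β=1, v≡5 (mod 17); (4|17)=+1, (5|17)=-1; sign (−1)^0·+1^1·-1^-1 = -1.
(a,b)_2: α=-8, β=-17; u≡5, v≡7 (mod 8); ε(u)ε(v)=0·1, αω(v)=-8·0, βω(u)=-17·1; sum ≡ 1  ⇒  -1.
(a,b)_13: α=3, u≡8; β=7, v≡1 (mod 13); (8|13)=-1, (1|13)=+1; sign (−1)^0·-1^7·+1^3 = -1.
(-70499, -2210 / ℚ) ramifies at {2, 13, 17, ∞}: a division algebra.

[2, 13, 17, inf]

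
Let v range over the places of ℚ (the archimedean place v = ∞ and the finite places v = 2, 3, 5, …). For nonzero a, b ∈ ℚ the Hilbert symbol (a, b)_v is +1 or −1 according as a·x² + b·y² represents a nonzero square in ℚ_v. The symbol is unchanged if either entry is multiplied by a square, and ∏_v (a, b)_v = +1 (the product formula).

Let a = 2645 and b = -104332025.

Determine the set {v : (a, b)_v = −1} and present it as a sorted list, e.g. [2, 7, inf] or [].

Mod squares: a ≡ 5, b ≡ -161. Check v ∈ {∞, 2, 5, 7, 23}.
v=5: a=5^1·(≡4), b=5^2·(≡4) mod 5; (4|5)=+1, (4|5)=+1; (−1)^{1·2·2}·(+1)^2·(+1)^1 = +1.
v=2: v_2(a)=0, v_2(b)=0; units ≡ 5, 7 (mod 8); ε·ε+αω+βω = 0·1+0·0+0·1 ≡ 0  ⇒  (a,b)_2 = +1.
v=7: a=7^0·(≡6), b=7^3·(≡3) mod 7; (6|7)=-1, (3|7)=-1; (−1)^{0·3·3}·(-1)^3·(-1)^0 = -1.
v=∞: 5 > 0 and -161 < 0  ⇒  (a,b)_∞ = +1.
v=23: a=23^2·(≡5), b=23^3·(≡4) mod 23; (5|23)=-1, (4|23)=+1; (−1)^{2·3·11}·(-1)^3·(+1)^2 = -1.
(5, -161 / ℚ) ramifies at {7, 23}: a division algebra.

[7, 23]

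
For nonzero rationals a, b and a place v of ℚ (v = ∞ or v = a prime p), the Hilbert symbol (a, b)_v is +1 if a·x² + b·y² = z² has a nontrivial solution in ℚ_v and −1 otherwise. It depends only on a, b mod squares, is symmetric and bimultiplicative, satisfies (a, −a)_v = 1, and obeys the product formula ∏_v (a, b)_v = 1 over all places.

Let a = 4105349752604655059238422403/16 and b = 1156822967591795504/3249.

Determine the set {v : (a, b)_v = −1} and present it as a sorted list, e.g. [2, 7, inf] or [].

Mod squares: a ≡ 226083, b ≡ 899. Check v ∈ {∞, 2, 3, 7, 11, 13, 17, 19, 29, 31}.
v=31: a=31^5·(≡18), b=31^3·(≡17) mod 31; (18|31)=+1, (17|31)=-1; (−1)^{5·3·15}·(+1)^3·(-1)^5 = +1.
v=29: a=29^2·(≡25), b=29^1·(≡3) mod 29; (25|29)=+1, (3|29)=-1; (−1)^{2·1·14}·(+1)^1·(-1)^2 = +1.
v=13: a=13^5·(≡3), b=13^2·(≡2) mod 13; (3|13)=+1, (2|13)=-1; (−1)^{5·2·6}·(+1)^2·(-1)^5 = -1.
v=∞: 226083 > 0 and 899 > 0  ⇒  (a,b)_∞ = +1.
v=17: a=17^5·(≡12), b=17^4·(≡2) mod 17; (12|17)=-1, (2|17)=+1; (−1)^{5·4·8}·(-1)^4·(+1)^5 = +1.
v=19: a=19^0·(≡15), b=19^-2·(≡1) mod 19; (15|19)=-1, (1|19)=+1; (−1)^{0·-2·9}·(-1)^-2·(+1)^0 = +1.
v=3: a=3^5·(≡1), b=3^-2·(≡2) mod 3; (1|3)=+1, (2|3)=-1; (−1)^{5·-2·1}·(+1)^-2·(-1)^5 = -1.
v=2: v_2(a)=-4, v_2(b)=4; units ≡ 3, 3 (mod 8); ε·ε+αω+βω = 1·1+-4·1+4·1 ≡ 1  ⇒  (a,b)_2 = -1.
v=11: a=11^3·(≡1), b=11^2·(≡6) mod 11; (1|11)=+1, (6|11)=-1; (−1)^{3·2·5}·(+1)^2·(-1)^3 = -1.
v=7: a=7^0·(≡4), b=7^2·(≡5) mod 7; (4|7)=+1, (5|7)=-1; (−1)^{0·2·3}·(+1)^2·(-1)^0 = +1.
(226083, 899 / ℚ) ramifies at {2, 3, 11, 13}: a division algebra.

[2, 3, 11, 13]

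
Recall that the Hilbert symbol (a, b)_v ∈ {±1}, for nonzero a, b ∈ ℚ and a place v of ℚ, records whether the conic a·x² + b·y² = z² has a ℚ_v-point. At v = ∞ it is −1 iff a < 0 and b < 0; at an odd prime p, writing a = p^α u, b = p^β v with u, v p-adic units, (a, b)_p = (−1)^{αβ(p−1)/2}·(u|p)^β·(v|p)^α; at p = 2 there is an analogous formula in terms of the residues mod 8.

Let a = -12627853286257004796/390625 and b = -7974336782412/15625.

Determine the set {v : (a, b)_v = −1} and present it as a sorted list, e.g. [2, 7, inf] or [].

[7, 13, 29, inf]

(a, b) ≡ (-39, -203) mod (ℚ^×)²; places V = {2, 3, 5, 7, 11, 13, 29, ∞}.
(a,b)_29: α=2, u≡2; β=1, v≡23 (mod 29); (2|29)=-1, (23|29)=+1; sign (−1)^0·-1^1·+1^2 = -1.
(a,b)_3: α=9, u≡2; β=4, v≡1 (mod 3); (2|3)=-1, (1|3)=+1; sign (−1)^0·-1^4·+1^9 = +1.
(a,b)_2: α=2, β=2; u≡1, v≡5 (mod 8); ε(u)ε(v)=0·0, αω(v)=2·1, βω(u)=2·0; sum ≡ 0  ⇒  +1.
(a,b)_13: α=3, u≡9; β=2, v≡7 (mod 13); (9|13)=+1, (7|13)=-1; sign (−1)^0·+1^2·-1^3 = -1.
(a,b)_7: α=2, u≡6; β=3, v≡6 (mod 7); (6|7)=-1, (6|7)=-1; sign (−1)^0·-1^3·-1^2 = -1.
(a,b)_∞: sgn(-39)=−, sgn(-203)=−, so -1.
(a,b)_11: α=6, u≡3; β=4, v≡10 (mod 11); (3|11)=+1, (10|11)=-1; sign (−1)^0·+1^4·-1^6 = +1.
(a,b)_5: α=-8, u≡4; β=-6, v≡3 (mod 5); (4|5)=+1, (3|5)=-1; sign (−1)^0·+1^-6·-1^-8 = +1.
|Ram(-39, -203)| = 4, even; anisotropic at {7, 13, 29, ∞}.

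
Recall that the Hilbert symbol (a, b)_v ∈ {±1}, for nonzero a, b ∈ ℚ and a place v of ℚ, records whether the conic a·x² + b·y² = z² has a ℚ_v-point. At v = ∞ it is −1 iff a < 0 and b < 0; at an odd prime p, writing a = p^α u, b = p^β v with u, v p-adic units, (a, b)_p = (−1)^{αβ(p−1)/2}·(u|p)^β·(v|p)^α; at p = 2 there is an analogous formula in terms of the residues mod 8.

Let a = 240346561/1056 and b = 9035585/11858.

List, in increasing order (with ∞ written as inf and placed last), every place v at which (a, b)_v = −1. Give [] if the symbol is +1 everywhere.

(a, b) ≡ (324786, 370) mod (ℚ^×)²; places V = {2, 3, 5, 7, 11, 13, 17, 19, 37, ∞}.
(a,b)_13: α=2, u≡7; β=2, v≡11 (mod 13); (7|13)=-1, (11|13)=-1; sign (−1)^0·-1^2·-1^2 = +1.
(a,b)_∞: sgn(324786)=+, sgn(370)=+, so +1.
(a,b)_5: α=0, u≡1; β=1, v≡4 (mod 5); (1|5)=+1, (4|5)=+1; sign (−1)^0·+1^1·+1^0 = +1.
(a,b)_17: α=2, u≡13; β=2, v≡4 (mod 17); (13|17)=+1, (4|17)=+1; sign (−1)^0·+1^2·+1^2 = +1.
(a,b)_7: α=1, u≡1; β=-2, v≡5 (mod 7); (1|7)=+1, (5|7)=-1; sign (−1)^0·+1^-2·-1^1 = -1.
(a,b)_3: α=-1, u≡1; β=0, v≡1 (mod 3); (1|3)=+1, (1|3)=+1; sign (−1)^0·+1^0·+1^-1 = +1.
(a,b)_19: α=1, u≡12; β=0, v≡1 (mod 19); (12|19)=-1, (1|19)=+1; sign (−1)^0·-1^0·+1^1 = +1.
(a,b)_11: α=-1, u≡6; β=-2, v≡2 (mod 11); (6|11)=-1, (2|11)=-1; sign (−1)^0·-1^-2·-1^-1 = -1.
(a,b)_37: α=1, u≡27; β=1, v≡27 (mod 37); (27|37)=+1, (27|37)=+1; sign (−1)^0·+1^1·+1^1 = +1.
(a,b)_2: α=-5, β=-1; u≡1, v≡1 (mod 8); ε(u)ε(v)=0·0, αω(v)=-5·0, βω(u)=-1·0; sum ≡ 0  ⇒  +1.
|Ram(324786, 370)| = 2, even; anisotropic at {7, 11}.

[7, 11]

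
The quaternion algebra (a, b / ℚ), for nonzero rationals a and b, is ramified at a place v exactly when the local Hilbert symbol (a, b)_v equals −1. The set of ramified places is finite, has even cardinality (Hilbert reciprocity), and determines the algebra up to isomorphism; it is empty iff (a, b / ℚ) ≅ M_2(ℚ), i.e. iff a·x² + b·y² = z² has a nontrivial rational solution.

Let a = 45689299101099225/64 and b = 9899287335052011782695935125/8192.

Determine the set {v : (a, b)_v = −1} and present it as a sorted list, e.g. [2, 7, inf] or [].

(a, b) ≡ (75361, 32890) mod (ℚ^×)²; places V = {2, 3, 5, 7, 11, 13, 17, 23, 31, ∞}.
(a,b)_7: α=0, u≡5; β=2, v≡1 (mod 7); (5|7)=-1, (1|7)=+1; sign (−1)^0·-1^2·+1^0 = +1.
(a,b)_2: α=-6, β=-13; u≡1, v≡5 (mod 8); ε(u)ε(v)=0·0, αω(v)=-6·1, βω(u)=-13·0; sum ≡ 0  ⇒  +1.
(a,b)_5: α=2, u≡1; β=3, v≡3 (mod 5); (1|5)=+1, (3|5)=-1; sign (−1)^0·+1^3·-1^2 = +1.
(a,b)_31: α=1, u≡13; β=2, v≡3 (mod 31); (13|31)=-1, (3|31)=-1; sign (−1)^0·-1^2·-1^1 = -1.
(a,b)_3: α=4, u≡1; β=0, v≡1 (mod 3); (1|3)=+1, (1|3)=+1; sign (−1)^0·+1^0·+1^4 = +1.
(a,b)_13: α=3, u≡3; β=5, v≡8 (mod 13); (3|13)=+1, (8|13)=-1; sign (−1)^0·+1^5·-1^3 = -1.
(a,b)_23: α=0, u≡6; β=1, v≡16 (mod 23); (6|23)=+1, (16|23)=+1; sign (−1)^0·+1^1·+1^0 = +1.
(a,b)_17: α=1, u≡1; β=4, v≡10 (mod 17); (1|17)=+1, (10|17)=-1; sign (−1)^0·+1^4·-1^1 = -1.
(a,b)_11: α=7, u≡4; β=9, v≡9 (mod 11); (4|11)=+1, (9|11)=+1; sign (−1)^1·+1^9·+1^7 = -1.
(a,b)_∞: sgn(75361)=+, sgn(32890)=+, so +1.
Ram(75361, 32890) = {11, 13, 17, 31}; no ℚ_11-point on the conic.

[11, 13, 17, 31]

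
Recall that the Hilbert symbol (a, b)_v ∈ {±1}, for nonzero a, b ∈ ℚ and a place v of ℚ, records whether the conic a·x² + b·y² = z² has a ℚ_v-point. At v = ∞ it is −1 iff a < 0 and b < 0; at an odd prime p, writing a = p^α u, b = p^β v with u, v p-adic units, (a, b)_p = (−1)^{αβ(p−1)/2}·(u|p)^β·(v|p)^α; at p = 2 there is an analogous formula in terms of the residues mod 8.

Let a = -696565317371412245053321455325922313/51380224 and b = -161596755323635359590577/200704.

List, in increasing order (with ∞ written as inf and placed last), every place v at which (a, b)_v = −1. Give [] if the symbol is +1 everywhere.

[2, 11, 31, inf]

Mod squares: a ≡ -110577, b ≡ -4433. Check v ∈ {∞, 2, 3, 7, 11, 13, 17, 19, 23, 29, 31, 37, 41}.
v=41: a=41^3·(≡4), b=41^2·(≡40) mod 41; (4|41)=+1, (40|41)=+1; (−1)^{3·2·20}·(+1)^2·(+1)^3 = +1.
v=∞: -110577 < 0 and -4433 < 0  ⇒  (a,b)_∞ = -1.
v=29: a=29^3·(≡19), b=29^2·(≡5) mod 29; (19|29)=-1, (5|29)=+1; (−1)^{3·2·14}·(-1)^2·(+1)^3 = +1.
v=37: a=37^2·(≡3), b=37^2·(≡34) mod 37; (3|37)=+1, (34|37)=+1; (−1)^{2·2·18}·(+1)^2·(+1)^2 = +1.
v=2: v_2(a)=-20, v_2(b)=-12; units ≡ 7, 7 (mod 8); ε·ε+αω+βω = 1·1+-20·0+-12·0 ≡ 1  ⇒  (a,b)_2 = -1.
v=19: a=19^2·(≡14), b=19^0·(≡18) mod 19; (14|19)=-1, (18|19)=-1; (−1)^{2·0·9}·(-1)^0·(-1)^2 = +1.
v=31: a=31^1·(≡21), b=31^1·(≡22) mod 31; (21|31)=-1, (22|31)=-1; (−1)^{1·1·15}·(-1)^1·(-1)^1 = -1.
v=3: a=3^11·(≡2), b=3^6·(≡1) mod 3; (2|3)=-1, (1|3)=+1; (−1)^{11·6·1}·(-1)^6·(+1)^11 = +1.
v=13: a=13^4·(≡4), b=13^3·(≡1) mod 13; (4|13)=+1, (1|13)=+1; (−1)^{4·3·6}·(+1)^3·(+1)^4 = +1.
v=17: a=17^4·(≡1), b=17^2·(≡4) mod 17; (1|17)=+1, (4|17)=+1; (−1)^{4·2·8}·(+1)^2·(+1)^4 = +1.
v=7: a=7^-2·(≡2), b=7^-2·(≡6) mod 7; (2|7)=+1, (6|7)=-1; (−1)^{-2·-2·3}·(+1)^-2·(-1)^-2 = +1.
v=23: a=23^2·(≡20), b=23^2·(≡12) mod 23; (20|23)=-1, (12|23)=+1; (−1)^{2·2·11}·(-1)^2·(+1)^2 = +1.
v=11: a=11^2·(≡10), b=11^1·(≡3) mod 11; (10|11)=-1, (3|11)=+1; (−1)^{2·1·5}·(-1)^1·(+1)^2 = -1.
|Ram(-110577, -4433)| = 4, even; anisotropic at {2, 11, 31, ∞}.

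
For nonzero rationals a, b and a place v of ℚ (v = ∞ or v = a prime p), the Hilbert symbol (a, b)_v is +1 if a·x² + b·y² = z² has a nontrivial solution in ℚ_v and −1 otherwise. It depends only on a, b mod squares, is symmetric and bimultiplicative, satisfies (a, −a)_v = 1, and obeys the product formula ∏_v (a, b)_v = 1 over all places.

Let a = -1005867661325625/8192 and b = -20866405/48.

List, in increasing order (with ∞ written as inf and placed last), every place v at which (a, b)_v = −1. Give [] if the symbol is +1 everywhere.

(a, b) ≡ (-322, -2415) mod (ℚ^×)²; places V = {2, 3, 5, 7, 23, ∞}.
(a,b)_23: α=5, u≡9; β=3, v≡5 (mod 23); (9|23)=+1, (5|23)=-1; sign (−1)^1·+1^3·-1^5 = +1.
(a,b)_2: α=-13, β=-4; u≡7, v≡1 (mod 8); ε(u)ε(v)=1·0, αω(v)=-13·0, βω(u)=-4·0; sum ≡ 0  ⇒  +1.
(a,b)_3: α=6, u≡2; β=-1, v≡2 (mod 3); (2|3)=-1, (2|3)=-1; sign (−1)^0·-1^-1·-1^6 = -1.
(a,b)_7: α=3, u≡3; β=3, v≡5 (mod 7); (3|7)=-1, (5|7)=-1; sign (−1)^1·-1^3·-1^3 = -1.
(a,b)_5: α=4, u≡2; β=1, v≡3 (mod 5); (2|5)=-1, (3|5)=-1; sign (−1)^0·-1^1·-1^4 = -1.
(a,b)_∞: sgn(-322)=−, sgn(-2415)=−, so -1.
|Ram(-322, -2415)| = 4, even; anisotropic at {3, 5, 7, ∞}.

[3, 5, 7, inf]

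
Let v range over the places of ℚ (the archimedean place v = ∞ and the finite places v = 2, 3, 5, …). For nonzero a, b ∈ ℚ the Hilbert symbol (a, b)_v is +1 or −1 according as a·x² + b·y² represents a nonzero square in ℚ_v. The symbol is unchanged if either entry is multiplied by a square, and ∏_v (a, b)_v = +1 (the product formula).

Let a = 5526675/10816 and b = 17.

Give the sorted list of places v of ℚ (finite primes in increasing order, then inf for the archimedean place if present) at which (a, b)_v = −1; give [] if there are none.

[7, 29]

(a, b) ≡ (203, 17) mod (ℚ^×)²; places V = {2, 3, 5, 7, 11, 13, 17, 29, ∞}.
(a,b)_11: α=2, u≡1; β=0, v≡6 (mod 11); (1|11)=+1, (6|11)=-1; sign (−1)^0·+1^0·-1^2 = +1.
(a,b)_29: α=1, u≡13; β=0, v≡17 (mod 29); (13|29)=+1, (17|29)=-1; sign (−1)^0·+1^0·-1^1 = -1.
(a,b)_3: α=2, u≡2; β=0, v≡2 (mod 3); (2|3)=-1, (2|3)=-1; sign (−1)^0·-1^0·-1^2 = +1.
(a,b)_2: α=-6, β=0; u≡3, v≡1 (mod 8); ε(u)ε(v)=1·0, αω(v)=-6·0, βω(u)=0·1; sum ≡ 0  ⇒  +1.
(a,b)_13: α=-2, u≡2; β=0, v≡4 (mod 13); (2|13)=-1, (4|13)=+1; sign (−1)^0·-1^0·+1^-2 = +1.
(a,b)_17: α=0, u≡15; β=1, v≡1 (mod 17); (15|17)=+1, (1|17)=+1; sign (−1)^0·+1^1·+1^0 = +1.
(a,b)_∞: sgn(203)=+, sgn(17)=+, so +1.
(a,b)_7: α=1, u≡2; β=0, v≡3 (mod 7); (2|7)=+1, (3|7)=-1; sign (−1)^0·+1^0·-1^1 = -1.
(a,b)_5: α=2, u≡2; β=0, v≡2 (mod 5); (2|5)=-1, (2|5)=-1; sign (−1)^0·-1^0·-1^2 = +1.
Ram(203, 17) = {7, 29}; no ℚ_7-point on the conic.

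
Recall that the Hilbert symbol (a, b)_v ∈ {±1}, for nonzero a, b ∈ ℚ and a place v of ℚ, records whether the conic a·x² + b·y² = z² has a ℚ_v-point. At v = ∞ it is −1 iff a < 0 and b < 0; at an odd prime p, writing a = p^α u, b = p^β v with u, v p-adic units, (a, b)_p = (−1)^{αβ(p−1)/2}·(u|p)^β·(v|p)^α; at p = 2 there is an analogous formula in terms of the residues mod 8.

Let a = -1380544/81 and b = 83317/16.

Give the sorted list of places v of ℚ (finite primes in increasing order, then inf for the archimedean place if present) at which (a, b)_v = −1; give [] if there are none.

(a, b) ≡ (-21571, 493) mod (ℚ^×)²; places V = {2, 3, 11, 13, 17, 29, 37, 53, ∞}.
(a,b)_3: α=-4, u≡2; β=0, v≡1 (mod 3); (2|3)=-1, (1|3)=+1; sign (−1)^0·-1^0·+1^-4 = +1.
(a,b)_37: α=1, u≡3; β=0, v≡25 (mod 37); (3|37)=+1, (25|37)=+1; sign (−1)^0·+1^0·+1^1 = +1.
(a,b)_13: α=0, u≡10; β=2, v≡4 (mod 13); (10|13)=+1, (4|13)=+1; sign (−1)^0·+1^2·+1^0 = +1.
(a,b)_53: α=1, u≡1; β=0, v≡10 (mod 53); (1|53)=+1, (10|53)=+1; sign (−1)^0·+1^0·+1^1 = +1.
(a,b)_11: α=1, u≡7; β=0, v≡5 (mod 11); (7|11)=-1, (5|11)=+1; sign (−1)^0·-1^0·+1^1 = +1.
(a,b)_29: α=0, u≡24; β=1, v≡11 (mod 29); (24|29)=+1, (11|29)=-1; sign (−1)^0·+1^1·-1^0 = +1.
(a,b)_17: α=0, u≡2; β=1, v≡12 (mod 17); (2|17)=+1, (12|17)=-1; sign (−1)^0·+1^1·-1^0 = +1.
(a,b)_2: α=6, β=-4; u≡5, v≡5 (mod 8); ε(u)ε(v)=0·0, αω(v)=6·1, βω(u)=-4·1; sum ≡ 0  ⇒  +1.
(a,b)_∞: sgn(-21571)=−, sgn(493)=+, so +1.
Every local symbol is +1, so the conic -21571·x² + 493·y² = z² has ℚ_v-points for all v and hence a ℚ-point; (a, b / ℚ) ≅ M_2(ℚ).

[]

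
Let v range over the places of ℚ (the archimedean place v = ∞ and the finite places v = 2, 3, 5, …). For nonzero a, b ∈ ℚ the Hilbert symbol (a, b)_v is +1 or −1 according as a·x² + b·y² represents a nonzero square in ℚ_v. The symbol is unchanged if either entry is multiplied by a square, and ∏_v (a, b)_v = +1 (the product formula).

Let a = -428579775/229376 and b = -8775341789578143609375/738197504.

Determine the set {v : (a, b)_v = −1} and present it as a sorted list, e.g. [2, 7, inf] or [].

[3, 7, 13, inf]

Mod squares: a ≡ -546, b ≡ -429. Check v ∈ {∞, 2, 3, 5, 7, 11, 13, 17}.
v=3: a=3^3·(≡1), b=3^7·(≡1) mod 3; (1|3)=+1, (1|3)=+1; (−1)^{3·7·1}·(+1)^7·(+1)^3 = -1.
v=13: a=13^3·(≡4), b=13^7·(≡2) mod 13; (4|13)=+1, (2|13)=-1; (−1)^{3·7·6}·(+1)^7·(-1)^3 = -1.
v=5: a=5^2·(≡4), b=5^6·(≡1) mod 5; (4|5)=+1, (1|5)=+1; (−1)^{2·6·2}·(+1)^6·(+1)^2 = +1.
v=2: v_2(a)=-15, v_2(b)=-26; units ≡ 7, 3 (mod 8); ε·ε+αω+βω = 1·1+-15·1+-26·0 ≡ 0  ⇒  (a,b)_2 = +1.
v=7: a=7^-1·(≡6), b=7^2·(≡6) mod 7; (6|7)=-1, (6|7)=-1; (−1)^{-1·2·3}·(-1)^2·(-1)^-1 = -1.
v=11: a=11^0·(≡9), b=11^-1·(≡9) mod 11; (9|11)=+1, (9|11)=+1; (−1)^{0·-1·5}·(+1)^-1·(+1)^0 = +1.
v=∞: -546 < 0 and -429 < 0  ⇒  (a,b)_∞ = -1.
v=17: a=17^2·(≡13), b=17^4·(≡4) mod 17; (13|17)=+1, (4|17)=+1; (−1)^{2·4·8}·(+1)^4·(+1)^2 = +1.
|Ram(-546, -429)| = 4, even; anisotropic at {3, 7, 13, ∞}.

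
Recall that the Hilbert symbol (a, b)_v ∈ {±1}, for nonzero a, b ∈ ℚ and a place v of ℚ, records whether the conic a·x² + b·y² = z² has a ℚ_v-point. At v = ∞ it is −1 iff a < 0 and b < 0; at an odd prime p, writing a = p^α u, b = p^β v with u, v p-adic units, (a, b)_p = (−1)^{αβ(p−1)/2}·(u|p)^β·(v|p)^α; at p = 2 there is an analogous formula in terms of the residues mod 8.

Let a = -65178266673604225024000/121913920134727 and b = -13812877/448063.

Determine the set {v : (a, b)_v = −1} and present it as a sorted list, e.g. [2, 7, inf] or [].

[37, inf]

Mod squares: a ≡ -168568855, b ≡ -259. Check v ∈ {∞, 2, 5, 7, 11, 13, 17, 19, 23, 31, 37, 47}.
v=17: a=17^1·(≡8), b=17^0·(≡9) mod 17; (8|17)=+1, (9|17)=+1; (−1)^{1·0·8}·(+1)^0·(+1)^1 = +1.
v=2: v_2(a)=14, v_2(b)=0; units ≡ 1, 5 (mod 8); ε·ε+αω+βω = 0·0+14·1+0·0 ≡ 0  ⇒  (a,b)_2 = +1.
v=13: a=13^7·(≡11), b=13^2·(≡10) mod 13; (11|13)=-1, (10|13)=+1; (−1)^{7·2·6}·(-1)^2·(+1)^7 = +1.
v=37: a=37^3·(≡5), b=37^1·(≡4) mod 37; (5|37)=-1, (4|37)=+1; (−1)^{3·1·18}·(-1)^1·(+1)^3 = -1.
v=5: a=5^3·(≡4), b=5^0·(≡1) mod 5; (4|5)=+1, (1|5)=+1; (−1)^{3·0·2}·(+1)^0·(+1)^3 = +1.
v=11: a=11^0·(≡8), b=11^-2·(≡3) mod 11; (8|11)=-1, (3|11)=+1; (−1)^{0·-2·5}·(-1)^-2·(+1)^0 = +1.
v=31: a=31^1·(≡16), b=31^0·(≡16) mod 31; (16|31)=+1, (16|31)=+1; (−1)^{1·0·15}·(+1)^0·(+1)^1 = +1.
v=7: a=7^-7·(≡2), b=7^-1·(≡6) mod 7; (2|7)=+1, (6|7)=-1; (−1)^{-7·-1·3}·(+1)^-1·(-1)^-7 = +1.
v=∞: -168568855 < 0 and -259 < 0  ⇒  (a,b)_∞ = -1.
v=47: a=47^0·(≡41), b=47^2·(≡39) mod 47; (41|47)=-1, (39|47)=-1; (−1)^{0·2·23}·(-1)^2·(-1)^0 = +1.
v=19: a=19^1·(≡6), b=19^0·(≡17) mod 19; (6|19)=+1, (17|19)=+1; (−1)^{1·0·9}·(+1)^0·(+1)^1 = +1.
v=23: a=23^-6·(≡9), b=23^-2·(≡5) mod 23; (9|23)=+1, (5|23)=-1; (−1)^{-6·-2·11}·(+1)^-2·(-1)^-6 = +1.
|Ram(-168568855, -259)| = 2, even; anisotropic at {37, ∞}.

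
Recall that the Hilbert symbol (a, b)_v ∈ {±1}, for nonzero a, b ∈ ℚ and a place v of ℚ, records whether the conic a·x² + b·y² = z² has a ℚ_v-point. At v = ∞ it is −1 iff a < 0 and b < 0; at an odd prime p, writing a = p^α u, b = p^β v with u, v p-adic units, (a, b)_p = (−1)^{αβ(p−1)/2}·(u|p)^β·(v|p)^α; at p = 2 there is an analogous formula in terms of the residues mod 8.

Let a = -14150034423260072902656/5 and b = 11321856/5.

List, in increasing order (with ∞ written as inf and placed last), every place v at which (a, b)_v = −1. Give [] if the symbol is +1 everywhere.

[3, 13]

(a, b) ≡ (-70, 2730) mod (ℚ^×)²; places V = {2, 3, 5, 7, 13, ∞}.
(a,b)_3: α=16, u≡2; β=5, v≡1 (mod 3); (2|3)=-1, (1|3)=+1; sign (−1)^0·-1^5·+1^16 = -1.
(a,b)_7: α=3, u≡4; β=1, v≡6 (mod 7); (4|7)=+1, (6|7)=-1; sign (−1)^1·+1^1·-1^3 = +1.
(a,b)_∞: sgn(-70)=−, sgn(2730)=+, so +1.
(a,b)_5: α=-1, u≡4; β=-1, v≡1 (mod 5); (4|5)=+1, (1|5)=+1; sign (−1)^0·+1^-1·+1^-1 = +1.
(a,b)_13: α=4, u≡7; β=1, v≡11 (mod 13); (7|13)=-1, (11|13)=-1; sign (−1)^0·-1^1·-1^4 = -1.
(a,b)_2: α=25, β=9; u≡5, v≡5 (mod 8); ε(u)ε(v)=0·0, αω(v)=25·1, βω(u)=9·1; sum ≡ 0  ⇒  +1.
Ram(-70, 2730) = {3, 13}; no ℚ_3-point on the conic.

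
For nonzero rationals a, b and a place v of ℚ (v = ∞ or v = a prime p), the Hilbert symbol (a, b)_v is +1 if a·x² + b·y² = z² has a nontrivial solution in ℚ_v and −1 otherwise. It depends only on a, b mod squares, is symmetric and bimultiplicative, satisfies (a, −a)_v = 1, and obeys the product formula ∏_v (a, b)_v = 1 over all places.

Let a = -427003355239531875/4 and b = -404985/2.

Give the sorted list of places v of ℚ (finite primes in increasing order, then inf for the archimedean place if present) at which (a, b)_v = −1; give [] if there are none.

[2, 3, 29, inf]

Mod squares: a ≡ -11571, b ≡ -16530. Check v ∈ {∞, 2, 3, 5, 7, 19, 29}.
v=2: v_2(a)=-2, v_2(b)=-1; units ≡ 5, 7 (mod 8); ε·ε+αω+βω = 0·1+-2·0+-1·1 ≡ 1  ⇒  (a,b)_2 = -1.
v=19: a=19^3·(≡2), b=19^1·(≡11) mod 19; (2|19)=-1, (11|19)=+1; (−1)^{3·1·9}·(-1)^1·(+1)^3 = +1.
v=7: a=7^5·(≡6), b=7^2·(≡1) mod 7; (6|7)=-1, (1|7)=+1; (−1)^{5·2·3}·(-1)^2·(+1)^5 = +1.
v=∞: -11571 < 0 and -16530 < 0  ⇒  (a,b)_∞ = -1.
v=29: a=29^3·(≡25), b=29^1·(≡21) mod 29; (25|29)=+1, (21|29)=-1; (−1)^{3·1·14}·(+1)^1·(-1)^3 = -1.
v=3: a=3^5·(≡1), b=3^1·(≡1) mod 3; (1|3)=+1, (1|3)=+1; (−1)^{5·1·1}·(+1)^1·(+1)^5 = -1.
v=5: a=5^4·(≡1), b=5^1·(≡4) mod 5; (1|5)=+1, (4|5)=+1; (−1)^{4·1·2}·(+1)^1·(+1)^4 = +1.
Ram(-11571, -16530) = {2, 3, 29, ∞}; no ℚ_2-point on the conic.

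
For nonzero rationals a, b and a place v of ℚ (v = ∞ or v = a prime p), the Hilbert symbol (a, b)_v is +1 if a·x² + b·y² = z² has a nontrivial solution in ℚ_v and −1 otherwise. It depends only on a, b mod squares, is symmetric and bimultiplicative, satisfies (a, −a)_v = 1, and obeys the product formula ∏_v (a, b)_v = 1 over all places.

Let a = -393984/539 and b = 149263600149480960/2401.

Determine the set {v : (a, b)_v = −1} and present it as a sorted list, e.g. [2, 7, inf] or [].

[2, 17]

Mod squares: a ≡ -209, b ≡ 24310. Check v ∈ {∞, 2, 3, 5, 7, 11, 13, 17, 19}.
v=17: a=17^0·(≡12), b=17^1·(≡9) mod 17; (12|17)=-1, (9|17)=+1; (−1)^{0·1·8}·(-1)^1·(+1)^0 = -1.
v=13: a=13^0·(≡12), b=13^3·(≡2) mod 13; (12|13)=+1, (2|13)=-1; (−1)^{0·3·6}·(+1)^3·(-1)^0 = +1.
v=7: a=7^-2·(≡1), b=7^-4·(≡3) mod 7; (1|7)=+1, (3|7)=-1; (−1)^{-2·-4·3}·(+1)^-4·(-1)^-2 = +1.
v=5: a=5^0·(≡4), b=5^1·(≡2) mod 5; (4|5)=+1, (2|5)=-1; (−1)^{0·1·2}·(+1)^1·(-1)^0 = +1.
v=∞: -209 < 0 and 24310 > 0  ⇒  (a,b)_∞ = +1.
v=2: v_2(a)=8, v_2(b)=9; units ≡ 7, 3 (mod 8); ε·ε+αω+βω = 1·1+8·1+9·0 ≡ 1  ⇒  (a,b)_2 = -1.
v=3: a=3^4·(≡1), b=3^2·(≡1) mod 3; (1|3)=+1, (1|3)=+1; (−1)^{4·2·1}·(+1)^2·(+1)^4 = +1.
v=11: a=11^-1·(≡5), b=11^3·(≡10) mod 11; (5|11)=+1, (10|11)=-1; (−1)^{-1·3·5}·(+1)^3·(-1)^-1 = +1.
v=19: a=19^1·(≡18), b=19^4·(≡5) mod 19; (18|19)=-1, (5|19)=+1; (−1)^{1·4·9}·(-1)^4·(+1)^1 = +1.
|Ram(-209, 24310)| = 2, even; anisotropic at {2, 17}.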